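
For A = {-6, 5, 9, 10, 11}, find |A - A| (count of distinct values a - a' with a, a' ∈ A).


A - A = {a - a' : a, a' ∈ A}; |A| = 5.
Bounds: 2|A|-1 ≤ |A - A| ≤ |A|² - |A| + 1, i.e. 9 ≤ |A - A| ≤ 21.
Note: 0 ∈ A - A always (from a - a). The set is symmetric: if d ∈ A - A then -d ∈ A - A.
Enumerate nonzero differences d = a - a' with a > a' (then include -d):
Positive differences: {1, 2, 4, 5, 6, 11, 15, 16, 17}
Full difference set: {0} ∪ (positive diffs) ∪ (negative diffs).
|A - A| = 1 + 2·9 = 19 (matches direct enumeration: 19).

|A - A| = 19


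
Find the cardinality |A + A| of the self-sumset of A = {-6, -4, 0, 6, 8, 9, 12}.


A + A = {a + a' : a, a' ∈ A}; |A| = 7.
General bounds: 2|A| - 1 ≤ |A + A| ≤ |A|(|A|+1)/2, i.e. 13 ≤ |A + A| ≤ 28.
Lower bound 2|A|-1 is attained iff A is an arithmetic progression.
Enumerate sums a + a' for a ≤ a' (symmetric, so this suffices):
a = -6: -6+-6=-12, -6+-4=-10, -6+0=-6, -6+6=0, -6+8=2, -6+9=3, -6+12=6
a = -4: -4+-4=-8, -4+0=-4, -4+6=2, -4+8=4, -4+9=5, -4+12=8
a = 0: 0+0=0, 0+6=6, 0+8=8, 0+9=9, 0+12=12
a = 6: 6+6=12, 6+8=14, 6+9=15, 6+12=18
a = 8: 8+8=16, 8+9=17, 8+12=20
a = 9: 9+9=18, 9+12=21
a = 12: 12+12=24
Distinct sums: {-12, -10, -8, -6, -4, 0, 2, 3, 4, 5, 6, 8, 9, 12, 14, 15, 16, 17, 18, 20, 21, 24}
|A + A| = 22

|A + A| = 22


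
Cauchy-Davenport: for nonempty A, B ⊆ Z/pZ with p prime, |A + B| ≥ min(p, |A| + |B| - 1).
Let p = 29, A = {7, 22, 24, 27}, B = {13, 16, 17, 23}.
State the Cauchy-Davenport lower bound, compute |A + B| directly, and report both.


Cauchy-Davenport: |A + B| ≥ min(p, |A| + |B| - 1) for A, B nonempty in Z/pZ.
|A| = 4, |B| = 4, p = 29.
CD lower bound = min(29, 4 + 4 - 1) = min(29, 7) = 7.
Compute A + B mod 29 directly:
a = 7: 7+13=20, 7+16=23, 7+17=24, 7+23=1
a = 22: 22+13=6, 22+16=9, 22+17=10, 22+23=16
a = 24: 24+13=8, 24+16=11, 24+17=12, 24+23=18
a = 27: 27+13=11, 27+16=14, 27+17=15, 27+23=21
A + B = {1, 6, 8, 9, 10, 11, 12, 14, 15, 16, 18, 20, 21, 23, 24}, so |A + B| = 15.
Verify: 15 ≥ 7? Yes ✓.

CD lower bound = 7, actual |A + B| = 15.


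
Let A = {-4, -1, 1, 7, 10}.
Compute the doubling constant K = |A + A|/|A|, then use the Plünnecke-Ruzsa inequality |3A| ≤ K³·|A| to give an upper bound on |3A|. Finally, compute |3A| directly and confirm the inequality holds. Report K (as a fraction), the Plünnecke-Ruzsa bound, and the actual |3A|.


|A| = 5.
Step 1: Compute A + A by enumerating all 25 pairs.
A + A = {-8, -5, -3, -2, 0, 2, 3, 6, 8, 9, 11, 14, 17, 20}, so |A + A| = 14.
Step 2: Doubling constant K = |A + A|/|A| = 14/5 = 14/5 ≈ 2.8000.
Step 3: Plünnecke-Ruzsa gives |3A| ≤ K³·|A| = (2.8000)³ · 5 ≈ 109.7600.
Step 4: Compute 3A = A + A + A directly by enumerating all triples (a,b,c) ∈ A³; |3A| = 27.
Step 5: Check 27 ≤ 109.7600? Yes ✓.

K = 14/5, Plünnecke-Ruzsa bound K³|A| ≈ 109.7600, |3A| = 27, inequality holds.


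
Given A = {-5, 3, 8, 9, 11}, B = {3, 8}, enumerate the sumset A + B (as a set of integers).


A + B = {a + b : a ∈ A, b ∈ B}.
Enumerate all |A|·|B| = 5·2 = 10 pairs (a, b) and collect distinct sums.
a = -5: -5+3=-2, -5+8=3
a = 3: 3+3=6, 3+8=11
a = 8: 8+3=11, 8+8=16
a = 9: 9+3=12, 9+8=17
a = 11: 11+3=14, 11+8=19
Collecting distinct sums: A + B = {-2, 3, 6, 11, 12, 14, 16, 17, 19}
|A + B| = 9

A + B = {-2, 3, 6, 11, 12, 14, 16, 17, 19}


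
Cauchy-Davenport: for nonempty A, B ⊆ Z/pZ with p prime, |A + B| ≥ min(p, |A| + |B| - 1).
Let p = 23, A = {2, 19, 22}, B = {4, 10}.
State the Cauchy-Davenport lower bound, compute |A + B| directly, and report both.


Cauchy-Davenport: |A + B| ≥ min(p, |A| + |B| - 1) for A, B nonempty in Z/pZ.
|A| = 3, |B| = 2, p = 23.
CD lower bound = min(23, 3 + 2 - 1) = min(23, 4) = 4.
Compute A + B mod 23 directly:
a = 2: 2+4=6, 2+10=12
a = 19: 19+4=0, 19+10=6
a = 22: 22+4=3, 22+10=9
A + B = {0, 3, 6, 9, 12}, so |A + B| = 5.
Verify: 5 ≥ 4? Yes ✓.

CD lower bound = 4, actual |A + B| = 5.


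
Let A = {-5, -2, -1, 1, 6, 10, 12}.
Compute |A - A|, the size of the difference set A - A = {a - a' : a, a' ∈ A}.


A - A = {a - a' : a, a' ∈ A}; |A| = 7.
Bounds: 2|A|-1 ≤ |A - A| ≤ |A|² - |A| + 1, i.e. 13 ≤ |A - A| ≤ 43.
Note: 0 ∈ A - A always (from a - a). The set is symmetric: if d ∈ A - A then -d ∈ A - A.
Enumerate nonzero differences d = a - a' with a > a' (then include -d):
Positive differences: {1, 2, 3, 4, 5, 6, 7, 8, 9, 11, 12, 13, 14, 15, 17}
Full difference set: {0} ∪ (positive diffs) ∪ (negative diffs).
|A - A| = 1 + 2·15 = 31 (matches direct enumeration: 31).

|A - A| = 31


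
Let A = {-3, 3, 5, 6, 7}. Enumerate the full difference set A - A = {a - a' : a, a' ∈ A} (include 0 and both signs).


A - A = {a - a' : a, a' ∈ A}.
Compute a - a' for each ordered pair (a, a'):
a = -3: -3--3=0, -3-3=-6, -3-5=-8, -3-6=-9, -3-7=-10
a = 3: 3--3=6, 3-3=0, 3-5=-2, 3-6=-3, 3-7=-4
a = 5: 5--3=8, 5-3=2, 5-5=0, 5-6=-1, 5-7=-2
a = 6: 6--3=9, 6-3=3, 6-5=1, 6-6=0, 6-7=-1
a = 7: 7--3=10, 7-3=4, 7-5=2, 7-6=1, 7-7=0
Collecting distinct values (and noting 0 appears from a-a):
A - A = {-10, -9, -8, -6, -4, -3, -2, -1, 0, 1, 2, 3, 4, 6, 8, 9, 10}
|A - A| = 17

A - A = {-10, -9, -8, -6, -4, -3, -2, -1, 0, 1, 2, 3, 4, 6, 8, 9, 10}


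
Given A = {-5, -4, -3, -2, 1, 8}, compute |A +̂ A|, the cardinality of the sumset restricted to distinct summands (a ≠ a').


Restricted sumset: A +̂ A = {a + a' : a ∈ A, a' ∈ A, a ≠ a'}.
Equivalently, take A + A and drop any sum 2a that is achievable ONLY as a + a for a ∈ A (i.e. sums representable only with equal summands).
Enumerate pairs (a, a') with a < a' (symmetric, so each unordered pair gives one sum; this covers all a ≠ a'):
  -5 + -4 = -9
  -5 + -3 = -8
  -5 + -2 = -7
  -5 + 1 = -4
  -5 + 8 = 3
  -4 + -3 = -7
  -4 + -2 = -6
  -4 + 1 = -3
  -4 + 8 = 4
  -3 + -2 = -5
  -3 + 1 = -2
  -3 + 8 = 5
  -2 + 1 = -1
  -2 + 8 = 6
  1 + 8 = 9
Collected distinct sums: {-9, -8, -7, -6, -5, -4, -3, -2, -1, 3, 4, 5, 6, 9}
|A +̂ A| = 14
(Reference bound: |A +̂ A| ≥ 2|A| - 3 for |A| ≥ 2, with |A| = 6 giving ≥ 9.)

|A +̂ A| = 14


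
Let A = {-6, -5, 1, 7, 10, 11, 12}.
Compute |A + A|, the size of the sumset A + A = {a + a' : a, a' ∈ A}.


A + A = {a + a' : a, a' ∈ A}; |A| = 7.
General bounds: 2|A| - 1 ≤ |A + A| ≤ |A|(|A|+1)/2, i.e. 13 ≤ |A + A| ≤ 28.
Lower bound 2|A|-1 is attained iff A is an arithmetic progression.
Enumerate sums a + a' for a ≤ a' (symmetric, so this suffices):
a = -6: -6+-6=-12, -6+-5=-11, -6+1=-5, -6+7=1, -6+10=4, -6+11=5, -6+12=6
a = -5: -5+-5=-10, -5+1=-4, -5+7=2, -5+10=5, -5+11=6, -5+12=7
a = 1: 1+1=2, 1+7=8, 1+10=11, 1+11=12, 1+12=13
a = 7: 7+7=14, 7+10=17, 7+11=18, 7+12=19
a = 10: 10+10=20, 10+11=21, 10+12=22
a = 11: 11+11=22, 11+12=23
a = 12: 12+12=24
Distinct sums: {-12, -11, -10, -5, -4, 1, 2, 4, 5, 6, 7, 8, 11, 12, 13, 14, 17, 18, 19, 20, 21, 22, 23, 24}
|A + A| = 24

|A + A| = 24


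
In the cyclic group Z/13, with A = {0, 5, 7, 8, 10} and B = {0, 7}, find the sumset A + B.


Work in Z/13Z: reduce every sum a + b modulo 13.
Enumerate all 10 pairs:
a = 0: 0+0=0, 0+7=7
a = 5: 5+0=5, 5+7=12
a = 7: 7+0=7, 7+7=1
a = 8: 8+0=8, 8+7=2
a = 10: 10+0=10, 10+7=4
Distinct residues collected: {0, 1, 2, 4, 5, 7, 8, 10, 12}
|A + B| = 9 (out of 13 total residues).

A + B = {0, 1, 2, 4, 5, 7, 8, 10, 12}


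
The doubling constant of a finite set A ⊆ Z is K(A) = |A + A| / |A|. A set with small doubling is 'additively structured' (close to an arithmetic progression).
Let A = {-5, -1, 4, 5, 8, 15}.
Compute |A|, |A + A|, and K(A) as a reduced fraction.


|A| = 6.
Compute A + A by enumerating all 36 pairs.
A + A = {-10, -6, -2, -1, 0, 3, 4, 7, 8, 9, 10, 12, 13, 14, 16, 19, 20, 23, 30}, so |A + A| = 19.
K = |A + A| / |A| = 19/6 (already in lowest terms) ≈ 3.1667.
Reference: AP of size 6 gives K = 11/6 ≈ 1.8333; a fully generic set of size 6 gives K ≈ 3.5000.

|A| = 6, |A + A| = 19, K = 19/6.


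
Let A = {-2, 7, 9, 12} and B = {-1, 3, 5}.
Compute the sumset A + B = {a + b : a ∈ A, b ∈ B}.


A + B = {a + b : a ∈ A, b ∈ B}.
Enumerate all |A|·|B| = 4·3 = 12 pairs (a, b) and collect distinct sums.
a = -2: -2+-1=-3, -2+3=1, -2+5=3
a = 7: 7+-1=6, 7+3=10, 7+5=12
a = 9: 9+-1=8, 9+3=12, 9+5=14
a = 12: 12+-1=11, 12+3=15, 12+5=17
Collecting distinct sums: A + B = {-3, 1, 3, 6, 8, 10, 11, 12, 14, 15, 17}
|A + B| = 11

A + B = {-3, 1, 3, 6, 8, 10, 11, 12, 14, 15, 17}


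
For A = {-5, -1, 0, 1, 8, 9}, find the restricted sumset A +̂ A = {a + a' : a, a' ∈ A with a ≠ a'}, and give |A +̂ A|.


Restricted sumset: A +̂ A = {a + a' : a ∈ A, a' ∈ A, a ≠ a'}.
Equivalently, take A + A and drop any sum 2a that is achievable ONLY as a + a for a ∈ A (i.e. sums representable only with equal summands).
Enumerate pairs (a, a') with a < a' (symmetric, so each unordered pair gives one sum; this covers all a ≠ a'):
  -5 + -1 = -6
  -5 + 0 = -5
  -5 + 1 = -4
  -5 + 8 = 3
  -5 + 9 = 4
  -1 + 0 = -1
  -1 + 1 = 0
  -1 + 8 = 7
  -1 + 9 = 8
  0 + 1 = 1
  0 + 8 = 8
  0 + 9 = 9
  1 + 8 = 9
  1 + 9 = 10
  8 + 9 = 17
Collected distinct sums: {-6, -5, -4, -1, 0, 1, 3, 4, 7, 8, 9, 10, 17}
|A +̂ A| = 13
(Reference bound: |A +̂ A| ≥ 2|A| - 3 for |A| ≥ 2, with |A| = 6 giving ≥ 9.)

|A +̂ A| = 13


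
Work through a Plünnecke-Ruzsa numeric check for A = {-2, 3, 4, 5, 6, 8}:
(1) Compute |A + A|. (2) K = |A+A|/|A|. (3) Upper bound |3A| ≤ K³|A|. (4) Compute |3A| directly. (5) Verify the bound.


|A| = 6.
Step 1: Compute A + A by enumerating all 36 pairs.
A + A = {-4, 1, 2, 3, 4, 6, 7, 8, 9, 10, 11, 12, 13, 14, 16}, so |A + A| = 15.
Step 2: Doubling constant K = |A + A|/|A| = 15/6 = 15/6 ≈ 2.5000.
Step 3: Plünnecke-Ruzsa gives |3A| ≤ K³·|A| = (2.5000)³ · 6 ≈ 93.7500.
Step 4: Compute 3A = A + A + A directly by enumerating all triples (a,b,c) ∈ A³; |3A| = 25.
Step 5: Check 25 ≤ 93.7500? Yes ✓.

K = 15/6, Plünnecke-Ruzsa bound K³|A| ≈ 93.7500, |3A| = 25, inequality holds.


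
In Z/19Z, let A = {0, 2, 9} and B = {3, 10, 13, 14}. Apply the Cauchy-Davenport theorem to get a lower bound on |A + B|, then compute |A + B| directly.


Cauchy-Davenport: |A + B| ≥ min(p, |A| + |B| - 1) for A, B nonempty in Z/pZ.
|A| = 3, |B| = 4, p = 19.
CD lower bound = min(19, 3 + 4 - 1) = min(19, 6) = 6.
Compute A + B mod 19 directly:
a = 0: 0+3=3, 0+10=10, 0+13=13, 0+14=14
a = 2: 2+3=5, 2+10=12, 2+13=15, 2+14=16
a = 9: 9+3=12, 9+10=0, 9+13=3, 9+14=4
A + B = {0, 3, 4, 5, 10, 12, 13, 14, 15, 16}, so |A + B| = 10.
Verify: 10 ≥ 6? Yes ✓.

CD lower bound = 6, actual |A + B| = 10.


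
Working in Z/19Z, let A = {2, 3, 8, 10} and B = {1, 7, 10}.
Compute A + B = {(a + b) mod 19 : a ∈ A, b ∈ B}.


Work in Z/19Z: reduce every sum a + b modulo 19.
Enumerate all 12 pairs:
a = 2: 2+1=3, 2+7=9, 2+10=12
a = 3: 3+1=4, 3+7=10, 3+10=13
a = 8: 8+1=9, 8+7=15, 8+10=18
a = 10: 10+1=11, 10+7=17, 10+10=1
Distinct residues collected: {1, 3, 4, 9, 10, 11, 12, 13, 15, 17, 18}
|A + B| = 11 (out of 19 total residues).

A + B = {1, 3, 4, 9, 10, 11, 12, 13, 15, 17, 18}


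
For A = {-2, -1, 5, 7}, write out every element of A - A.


A - A = {a - a' : a, a' ∈ A}.
Compute a - a' for each ordered pair (a, a'):
a = -2: -2--2=0, -2--1=-1, -2-5=-7, -2-7=-9
a = -1: -1--2=1, -1--1=0, -1-5=-6, -1-7=-8
a = 5: 5--2=7, 5--1=6, 5-5=0, 5-7=-2
a = 7: 7--2=9, 7--1=8, 7-5=2, 7-7=0
Collecting distinct values (and noting 0 appears from a-a):
A - A = {-9, -8, -7, -6, -2, -1, 0, 1, 2, 6, 7, 8, 9}
|A - A| = 13

A - A = {-9, -8, -7, -6, -2, -1, 0, 1, 2, 6, 7, 8, 9}


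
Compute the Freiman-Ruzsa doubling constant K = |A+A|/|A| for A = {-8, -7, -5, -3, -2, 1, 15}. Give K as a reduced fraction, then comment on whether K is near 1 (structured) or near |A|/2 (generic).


|A| = 7.
Compute A + A by enumerating all 49 pairs.
A + A = {-16, -15, -14, -13, -12, -11, -10, -9, -8, -7, -6, -5, -4, -2, -1, 2, 7, 8, 10, 12, 13, 16, 30}, so |A + A| = 23.
K = |A + A| / |A| = 23/7 (already in lowest terms) ≈ 3.2857.
Reference: AP of size 7 gives K = 13/7 ≈ 1.8571; a fully generic set of size 7 gives K ≈ 4.0000.

|A| = 7, |A + A| = 23, K = 23/7.


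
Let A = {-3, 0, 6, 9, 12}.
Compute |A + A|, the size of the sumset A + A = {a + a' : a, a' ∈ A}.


A + A = {a + a' : a, a' ∈ A}; |A| = 5.
General bounds: 2|A| - 1 ≤ |A + A| ≤ |A|(|A|+1)/2, i.e. 9 ≤ |A + A| ≤ 15.
Lower bound 2|A|-1 is attained iff A is an arithmetic progression.
Enumerate sums a + a' for a ≤ a' (symmetric, so this suffices):
a = -3: -3+-3=-6, -3+0=-3, -3+6=3, -3+9=6, -3+12=9
a = 0: 0+0=0, 0+6=6, 0+9=9, 0+12=12
a = 6: 6+6=12, 6+9=15, 6+12=18
a = 9: 9+9=18, 9+12=21
a = 12: 12+12=24
Distinct sums: {-6, -3, 0, 3, 6, 9, 12, 15, 18, 21, 24}
|A + A| = 11

|A + A| = 11


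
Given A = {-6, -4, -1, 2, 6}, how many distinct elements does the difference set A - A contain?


A - A = {a - a' : a, a' ∈ A}; |A| = 5.
Bounds: 2|A|-1 ≤ |A - A| ≤ |A|² - |A| + 1, i.e. 9 ≤ |A - A| ≤ 21.
Note: 0 ∈ A - A always (from a - a). The set is symmetric: if d ∈ A - A then -d ∈ A - A.
Enumerate nonzero differences d = a - a' with a > a' (then include -d):
Positive differences: {2, 3, 4, 5, 6, 7, 8, 10, 12}
Full difference set: {0} ∪ (positive diffs) ∪ (negative diffs).
|A - A| = 1 + 2·9 = 19 (matches direct enumeration: 19).

|A - A| = 19


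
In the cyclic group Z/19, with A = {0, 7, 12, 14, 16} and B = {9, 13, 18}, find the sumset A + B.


Work in Z/19Z: reduce every sum a + b modulo 19.
Enumerate all 15 pairs:
a = 0: 0+9=9, 0+13=13, 0+18=18
a = 7: 7+9=16, 7+13=1, 7+18=6
a = 12: 12+9=2, 12+13=6, 12+18=11
a = 14: 14+9=4, 14+13=8, 14+18=13
a = 16: 16+9=6, 16+13=10, 16+18=15
Distinct residues collected: {1, 2, 4, 6, 8, 9, 10, 11, 13, 15, 16, 18}
|A + B| = 12 (out of 19 total residues).

A + B = {1, 2, 4, 6, 8, 9, 10, 11, 13, 15, 16, 18}


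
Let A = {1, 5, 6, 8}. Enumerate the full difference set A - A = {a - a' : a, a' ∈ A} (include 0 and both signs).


A - A = {a - a' : a, a' ∈ A}.
Compute a - a' for each ordered pair (a, a'):
a = 1: 1-1=0, 1-5=-4, 1-6=-5, 1-8=-7
a = 5: 5-1=4, 5-5=0, 5-6=-1, 5-8=-3
a = 6: 6-1=5, 6-5=1, 6-6=0, 6-8=-2
a = 8: 8-1=7, 8-5=3, 8-6=2, 8-8=0
Collecting distinct values (and noting 0 appears from a-a):
A - A = {-7, -5, -4, -3, -2, -1, 0, 1, 2, 3, 4, 5, 7}
|A - A| = 13

A - A = {-7, -5, -4, -3, -2, -1, 0, 1, 2, 3, 4, 5, 7}


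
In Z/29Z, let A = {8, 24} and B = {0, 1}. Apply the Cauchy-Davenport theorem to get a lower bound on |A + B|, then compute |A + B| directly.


Cauchy-Davenport: |A + B| ≥ min(p, |A| + |B| - 1) for A, B nonempty in Z/pZ.
|A| = 2, |B| = 2, p = 29.
CD lower bound = min(29, 2 + 2 - 1) = min(29, 3) = 3.
Compute A + B mod 29 directly:
a = 8: 8+0=8, 8+1=9
a = 24: 24+0=24, 24+1=25
A + B = {8, 9, 24, 25}, so |A + B| = 4.
Verify: 4 ≥ 3? Yes ✓.

CD lower bound = 3, actual |A + B| = 4.


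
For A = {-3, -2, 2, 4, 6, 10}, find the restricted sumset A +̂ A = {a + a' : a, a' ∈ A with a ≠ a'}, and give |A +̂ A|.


Restricted sumset: A +̂ A = {a + a' : a ∈ A, a' ∈ A, a ≠ a'}.
Equivalently, take A + A and drop any sum 2a that is achievable ONLY as a + a for a ∈ A (i.e. sums representable only with equal summands).
Enumerate pairs (a, a') with a < a' (symmetric, so each unordered pair gives one sum; this covers all a ≠ a'):
  -3 + -2 = -5
  -3 + 2 = -1
  -3 + 4 = 1
  -3 + 6 = 3
  -3 + 10 = 7
  -2 + 2 = 0
  -2 + 4 = 2
  -2 + 6 = 4
  -2 + 10 = 8
  2 + 4 = 6
  2 + 6 = 8
  2 + 10 = 12
  4 + 6 = 10
  4 + 10 = 14
  6 + 10 = 16
Collected distinct sums: {-5, -1, 0, 1, 2, 3, 4, 6, 7, 8, 10, 12, 14, 16}
|A +̂ A| = 14
(Reference bound: |A +̂ A| ≥ 2|A| - 3 for |A| ≥ 2, with |A| = 6 giving ≥ 9.)

|A +̂ A| = 14


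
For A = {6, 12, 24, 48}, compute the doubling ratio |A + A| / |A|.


|A| = 4.
Compute A + A by enumerating all 16 pairs.
A + A = {12, 18, 24, 30, 36, 48, 54, 60, 72, 96}, so |A + A| = 10.
K = |A + A| / |A| = 10/4 = 5/2 ≈ 2.5000.
Reference: AP of size 4 gives K = 7/4 ≈ 1.7500; a fully generic set of size 4 gives K ≈ 2.5000.

|A| = 4, |A + A| = 10, K = 10/4 = 5/2.


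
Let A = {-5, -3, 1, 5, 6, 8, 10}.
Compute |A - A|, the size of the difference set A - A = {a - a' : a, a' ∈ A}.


A - A = {a - a' : a, a' ∈ A}; |A| = 7.
Bounds: 2|A|-1 ≤ |A - A| ≤ |A|² - |A| + 1, i.e. 13 ≤ |A - A| ≤ 43.
Note: 0 ∈ A - A always (from a - a). The set is symmetric: if d ∈ A - A then -d ∈ A - A.
Enumerate nonzero differences d = a - a' with a > a' (then include -d):
Positive differences: {1, 2, 3, 4, 5, 6, 7, 8, 9, 10, 11, 13, 15}
Full difference set: {0} ∪ (positive diffs) ∪ (negative diffs).
|A - A| = 1 + 2·13 = 27 (matches direct enumeration: 27).

|A - A| = 27


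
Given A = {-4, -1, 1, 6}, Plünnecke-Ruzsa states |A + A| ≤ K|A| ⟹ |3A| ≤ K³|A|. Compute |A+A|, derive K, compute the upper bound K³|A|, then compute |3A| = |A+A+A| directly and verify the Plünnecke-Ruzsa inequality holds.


|A| = 4.
Step 1: Compute A + A by enumerating all 16 pairs.
A + A = {-8, -5, -3, -2, 0, 2, 5, 7, 12}, so |A + A| = 9.
Step 2: Doubling constant K = |A + A|/|A| = 9/4 = 9/4 ≈ 2.2500.
Step 3: Plünnecke-Ruzsa gives |3A| ≤ K³·|A| = (2.2500)³ · 4 ≈ 45.5625.
Step 4: Compute 3A = A + A + A directly by enumerating all triples (a,b,c) ∈ A³; |3A| = 16.
Step 5: Check 16 ≤ 45.5625? Yes ✓.

K = 9/4, Plünnecke-Ruzsa bound K³|A| ≈ 45.5625, |3A| = 16, inequality holds.


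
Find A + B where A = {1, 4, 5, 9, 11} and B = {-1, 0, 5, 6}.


A + B = {a + b : a ∈ A, b ∈ B}.
Enumerate all |A|·|B| = 5·4 = 20 pairs (a, b) and collect distinct sums.
a = 1: 1+-1=0, 1+0=1, 1+5=6, 1+6=7
a = 4: 4+-1=3, 4+0=4, 4+5=9, 4+6=10
a = 5: 5+-1=4, 5+0=5, 5+5=10, 5+6=11
a = 9: 9+-1=8, 9+0=9, 9+5=14, 9+6=15
a = 11: 11+-1=10, 11+0=11, 11+5=16, 11+6=17
Collecting distinct sums: A + B = {0, 1, 3, 4, 5, 6, 7, 8, 9, 10, 11, 14, 15, 16, 17}
|A + B| = 15

A + B = {0, 1, 3, 4, 5, 6, 7, 8, 9, 10, 11, 14, 15, 16, 17}


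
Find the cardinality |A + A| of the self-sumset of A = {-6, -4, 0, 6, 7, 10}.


A + A = {a + a' : a, a' ∈ A}; |A| = 6.
General bounds: 2|A| - 1 ≤ |A + A| ≤ |A|(|A|+1)/2, i.e. 11 ≤ |A + A| ≤ 21.
Lower bound 2|A|-1 is attained iff A is an arithmetic progression.
Enumerate sums a + a' for a ≤ a' (symmetric, so this suffices):
a = -6: -6+-6=-12, -6+-4=-10, -6+0=-6, -6+6=0, -6+7=1, -6+10=4
a = -4: -4+-4=-8, -4+0=-4, -4+6=2, -4+7=3, -4+10=6
a = 0: 0+0=0, 0+6=6, 0+7=7, 0+10=10
a = 6: 6+6=12, 6+7=13, 6+10=16
a = 7: 7+7=14, 7+10=17
a = 10: 10+10=20
Distinct sums: {-12, -10, -8, -6, -4, 0, 1, 2, 3, 4, 6, 7, 10, 12, 13, 14, 16, 17, 20}
|A + A| = 19

|A + A| = 19


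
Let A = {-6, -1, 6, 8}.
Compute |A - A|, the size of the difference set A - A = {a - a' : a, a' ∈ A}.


A - A = {a - a' : a, a' ∈ A}; |A| = 4.
Bounds: 2|A|-1 ≤ |A - A| ≤ |A|² - |A| + 1, i.e. 7 ≤ |A - A| ≤ 13.
Note: 0 ∈ A - A always (from a - a). The set is symmetric: if d ∈ A - A then -d ∈ A - A.
Enumerate nonzero differences d = a - a' with a > a' (then include -d):
Positive differences: {2, 5, 7, 9, 12, 14}
Full difference set: {0} ∪ (positive diffs) ∪ (negative diffs).
|A - A| = 1 + 2·6 = 13 (matches direct enumeration: 13).

|A - A| = 13


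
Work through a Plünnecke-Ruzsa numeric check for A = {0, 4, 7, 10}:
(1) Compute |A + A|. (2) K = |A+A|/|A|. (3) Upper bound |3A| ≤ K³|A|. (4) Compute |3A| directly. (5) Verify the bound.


|A| = 4.
Step 1: Compute A + A by enumerating all 16 pairs.
A + A = {0, 4, 7, 8, 10, 11, 14, 17, 20}, so |A + A| = 9.
Step 2: Doubling constant K = |A + A|/|A| = 9/4 = 9/4 ≈ 2.2500.
Step 3: Plünnecke-Ruzsa gives |3A| ≤ K³·|A| = (2.2500)³ · 4 ≈ 45.5625.
Step 4: Compute 3A = A + A + A directly by enumerating all triples (a,b,c) ∈ A³; |3A| = 16.
Step 5: Check 16 ≤ 45.5625? Yes ✓.

K = 9/4, Plünnecke-Ruzsa bound K³|A| ≈ 45.5625, |3A| = 16, inequality holds.


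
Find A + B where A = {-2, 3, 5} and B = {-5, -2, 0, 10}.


A + B = {a + b : a ∈ A, b ∈ B}.
Enumerate all |A|·|B| = 3·4 = 12 pairs (a, b) and collect distinct sums.
a = -2: -2+-5=-7, -2+-2=-4, -2+0=-2, -2+10=8
a = 3: 3+-5=-2, 3+-2=1, 3+0=3, 3+10=13
a = 5: 5+-5=0, 5+-2=3, 5+0=5, 5+10=15
Collecting distinct sums: A + B = {-7, -4, -2, 0, 1, 3, 5, 8, 13, 15}
|A + B| = 10

A + B = {-7, -4, -2, 0, 1, 3, 5, 8, 13, 15}


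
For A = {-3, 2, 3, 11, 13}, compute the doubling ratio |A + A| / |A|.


|A| = 5.
Compute A + A by enumerating all 25 pairs.
A + A = {-6, -1, 0, 4, 5, 6, 8, 10, 13, 14, 15, 16, 22, 24, 26}, so |A + A| = 15.
K = |A + A| / |A| = 15/5 = 3/1 ≈ 3.0000.
Reference: AP of size 5 gives K = 9/5 ≈ 1.8000; a fully generic set of size 5 gives K ≈ 3.0000.

|A| = 5, |A + A| = 15, K = 15/5 = 3/1.


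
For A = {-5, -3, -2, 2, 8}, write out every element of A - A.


A - A = {a - a' : a, a' ∈ A}.
Compute a - a' for each ordered pair (a, a'):
a = -5: -5--5=0, -5--3=-2, -5--2=-3, -5-2=-7, -5-8=-13
a = -3: -3--5=2, -3--3=0, -3--2=-1, -3-2=-5, -3-8=-11
a = -2: -2--5=3, -2--3=1, -2--2=0, -2-2=-4, -2-8=-10
a = 2: 2--5=7, 2--3=5, 2--2=4, 2-2=0, 2-8=-6
a = 8: 8--5=13, 8--3=11, 8--2=10, 8-2=6, 8-8=0
Collecting distinct values (and noting 0 appears from a-a):
A - A = {-13, -11, -10, -7, -6, -5, -4, -3, -2, -1, 0, 1, 2, 3, 4, 5, 6, 7, 10, 11, 13}
|A - A| = 21

A - A = {-13, -11, -10, -7, -6, -5, -4, -3, -2, -1, 0, 1, 2, 3, 4, 5, 6, 7, 10, 11, 13}


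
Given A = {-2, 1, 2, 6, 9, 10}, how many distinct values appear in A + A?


A + A = {a + a' : a, a' ∈ A}; |A| = 6.
General bounds: 2|A| - 1 ≤ |A + A| ≤ |A|(|A|+1)/2, i.e. 11 ≤ |A + A| ≤ 21.
Lower bound 2|A|-1 is attained iff A is an arithmetic progression.
Enumerate sums a + a' for a ≤ a' (symmetric, so this suffices):
a = -2: -2+-2=-4, -2+1=-1, -2+2=0, -2+6=4, -2+9=7, -2+10=8
a = 1: 1+1=2, 1+2=3, 1+6=7, 1+9=10, 1+10=11
a = 2: 2+2=4, 2+6=8, 2+9=11, 2+10=12
a = 6: 6+6=12, 6+9=15, 6+10=16
a = 9: 9+9=18, 9+10=19
a = 10: 10+10=20
Distinct sums: {-4, -1, 0, 2, 3, 4, 7, 8, 10, 11, 12, 15, 16, 18, 19, 20}
|A + A| = 16

|A + A| = 16


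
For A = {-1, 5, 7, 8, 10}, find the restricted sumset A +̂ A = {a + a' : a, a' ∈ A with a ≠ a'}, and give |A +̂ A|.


Restricted sumset: A +̂ A = {a + a' : a ∈ A, a' ∈ A, a ≠ a'}.
Equivalently, take A + A and drop any sum 2a that is achievable ONLY as a + a for a ∈ A (i.e. sums representable only with equal summands).
Enumerate pairs (a, a') with a < a' (symmetric, so each unordered pair gives one sum; this covers all a ≠ a'):
  -1 + 5 = 4
  -1 + 7 = 6
  -1 + 8 = 7
  -1 + 10 = 9
  5 + 7 = 12
  5 + 8 = 13
  5 + 10 = 15
  7 + 8 = 15
  7 + 10 = 17
  8 + 10 = 18
Collected distinct sums: {4, 6, 7, 9, 12, 13, 15, 17, 18}
|A +̂ A| = 9
(Reference bound: |A +̂ A| ≥ 2|A| - 3 for |A| ≥ 2, with |A| = 5 giving ≥ 7.)

|A +̂ A| = 9


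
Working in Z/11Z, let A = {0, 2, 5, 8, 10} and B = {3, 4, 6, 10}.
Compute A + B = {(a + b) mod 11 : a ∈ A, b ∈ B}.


Work in Z/11Z: reduce every sum a + b modulo 11.
Enumerate all 20 pairs:
a = 0: 0+3=3, 0+4=4, 0+6=6, 0+10=10
a = 2: 2+3=5, 2+4=6, 2+6=8, 2+10=1
a = 5: 5+3=8, 5+4=9, 5+6=0, 5+10=4
a = 8: 8+3=0, 8+4=1, 8+6=3, 8+10=7
a = 10: 10+3=2, 10+4=3, 10+6=5, 10+10=9
Distinct residues collected: {0, 1, 2, 3, 4, 5, 6, 7, 8, 9, 10}
|A + B| = 11 (out of 11 total residues).

A + B = {0, 1, 2, 3, 4, 5, 6, 7, 8, 9, 10}


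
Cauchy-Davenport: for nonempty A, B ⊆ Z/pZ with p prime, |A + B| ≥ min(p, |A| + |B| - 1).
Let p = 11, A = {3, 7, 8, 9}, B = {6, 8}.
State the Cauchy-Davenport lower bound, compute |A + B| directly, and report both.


Cauchy-Davenport: |A + B| ≥ min(p, |A| + |B| - 1) for A, B nonempty in Z/pZ.
|A| = 4, |B| = 2, p = 11.
CD lower bound = min(11, 4 + 2 - 1) = min(11, 5) = 5.
Compute A + B mod 11 directly:
a = 3: 3+6=9, 3+8=0
a = 7: 7+6=2, 7+8=4
a = 8: 8+6=3, 8+8=5
a = 9: 9+6=4, 9+8=6
A + B = {0, 2, 3, 4, 5, 6, 9}, so |A + B| = 7.
Verify: 7 ≥ 5? Yes ✓.

CD lower bound = 5, actual |A + B| = 7.


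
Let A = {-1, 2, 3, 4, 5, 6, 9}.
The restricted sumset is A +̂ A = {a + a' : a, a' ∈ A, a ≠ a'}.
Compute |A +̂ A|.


Restricted sumset: A +̂ A = {a + a' : a ∈ A, a' ∈ A, a ≠ a'}.
Equivalently, take A + A and drop any sum 2a that is achievable ONLY as a + a for a ∈ A (i.e. sums representable only with equal summands).
Enumerate pairs (a, a') with a < a' (symmetric, so each unordered pair gives one sum; this covers all a ≠ a'):
  -1 + 2 = 1
  -1 + 3 = 2
  -1 + 4 = 3
  -1 + 5 = 4
  -1 + 6 = 5
  -1 + 9 = 8
  2 + 3 = 5
  2 + 4 = 6
  2 + 5 = 7
  2 + 6 = 8
  2 + 9 = 11
  3 + 4 = 7
  3 + 5 = 8
  3 + 6 = 9
  3 + 9 = 12
  4 + 5 = 9
  4 + 6 = 10
  4 + 9 = 13
  5 + 6 = 11
  5 + 9 = 14
  6 + 9 = 15
Collected distinct sums: {1, 2, 3, 4, 5, 6, 7, 8, 9, 10, 11, 12, 13, 14, 15}
|A +̂ A| = 15
(Reference bound: |A +̂ A| ≥ 2|A| - 3 for |A| ≥ 2, with |A| = 7 giving ≥ 11.)

|A +̂ A| = 15


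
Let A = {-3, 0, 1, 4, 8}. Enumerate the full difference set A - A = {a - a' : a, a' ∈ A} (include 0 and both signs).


A - A = {a - a' : a, a' ∈ A}.
Compute a - a' for each ordered pair (a, a'):
a = -3: -3--3=0, -3-0=-3, -3-1=-4, -3-4=-7, -3-8=-11
a = 0: 0--3=3, 0-0=0, 0-1=-1, 0-4=-4, 0-8=-8
a = 1: 1--3=4, 1-0=1, 1-1=0, 1-4=-3, 1-8=-7
a = 4: 4--3=7, 4-0=4, 4-1=3, 4-4=0, 4-8=-4
a = 8: 8--3=11, 8-0=8, 8-1=7, 8-4=4, 8-8=0
Collecting distinct values (and noting 0 appears from a-a):
A - A = {-11, -8, -7, -4, -3, -1, 0, 1, 3, 4, 7, 8, 11}
|A - A| = 13

A - A = {-11, -8, -7, -4, -3, -1, 0, 1, 3, 4, 7, 8, 11}


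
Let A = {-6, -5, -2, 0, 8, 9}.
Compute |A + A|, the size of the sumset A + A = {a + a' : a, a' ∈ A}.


A + A = {a + a' : a, a' ∈ A}; |A| = 6.
General bounds: 2|A| - 1 ≤ |A + A| ≤ |A|(|A|+1)/2, i.e. 11 ≤ |A + A| ≤ 21.
Lower bound 2|A|-1 is attained iff A is an arithmetic progression.
Enumerate sums a + a' for a ≤ a' (symmetric, so this suffices):
a = -6: -6+-6=-12, -6+-5=-11, -6+-2=-8, -6+0=-6, -6+8=2, -6+9=3
a = -5: -5+-5=-10, -5+-2=-7, -5+0=-5, -5+8=3, -5+9=4
a = -2: -2+-2=-4, -2+0=-2, -2+8=6, -2+9=7
a = 0: 0+0=0, 0+8=8, 0+9=9
a = 8: 8+8=16, 8+9=17
a = 9: 9+9=18
Distinct sums: {-12, -11, -10, -8, -7, -6, -5, -4, -2, 0, 2, 3, 4, 6, 7, 8, 9, 16, 17, 18}
|A + A| = 20

|A + A| = 20


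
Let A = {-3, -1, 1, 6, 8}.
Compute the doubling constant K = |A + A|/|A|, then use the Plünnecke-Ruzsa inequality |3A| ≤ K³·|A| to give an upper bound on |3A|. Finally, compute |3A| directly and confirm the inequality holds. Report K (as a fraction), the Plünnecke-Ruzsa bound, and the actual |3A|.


|A| = 5.
Step 1: Compute A + A by enumerating all 25 pairs.
A + A = {-6, -4, -2, 0, 2, 3, 5, 7, 9, 12, 14, 16}, so |A + A| = 12.
Step 2: Doubling constant K = |A + A|/|A| = 12/5 = 12/5 ≈ 2.4000.
Step 3: Plünnecke-Ruzsa gives |3A| ≤ K³·|A| = (2.4000)³ · 5 ≈ 69.1200.
Step 4: Compute 3A = A + A + A directly by enumerating all triples (a,b,c) ∈ A³; |3A| = 22.
Step 5: Check 22 ≤ 69.1200? Yes ✓.

K = 12/5, Plünnecke-Ruzsa bound K³|A| ≈ 69.1200, |3A| = 22, inequality holds.


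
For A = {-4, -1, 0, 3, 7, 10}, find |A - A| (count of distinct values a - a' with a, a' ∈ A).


A - A = {a - a' : a, a' ∈ A}; |A| = 6.
Bounds: 2|A|-1 ≤ |A - A| ≤ |A|² - |A| + 1, i.e. 11 ≤ |A - A| ≤ 31.
Note: 0 ∈ A - A always (from a - a). The set is symmetric: if d ∈ A - A then -d ∈ A - A.
Enumerate nonzero differences d = a - a' with a > a' (then include -d):
Positive differences: {1, 3, 4, 7, 8, 10, 11, 14}
Full difference set: {0} ∪ (positive diffs) ∪ (negative diffs).
|A - A| = 1 + 2·8 = 17 (matches direct enumeration: 17).

|A - A| = 17


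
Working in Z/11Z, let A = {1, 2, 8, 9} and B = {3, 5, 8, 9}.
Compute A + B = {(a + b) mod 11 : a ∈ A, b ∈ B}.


Work in Z/11Z: reduce every sum a + b modulo 11.
Enumerate all 16 pairs:
a = 1: 1+3=4, 1+5=6, 1+8=9, 1+9=10
a = 2: 2+3=5, 2+5=7, 2+8=10, 2+9=0
a = 8: 8+3=0, 8+5=2, 8+8=5, 8+9=6
a = 9: 9+3=1, 9+5=3, 9+8=6, 9+9=7
Distinct residues collected: {0, 1, 2, 3, 4, 5, 6, 7, 9, 10}
|A + B| = 10 (out of 11 total residues).

A + B = {0, 1, 2, 3, 4, 5, 6, 7, 9, 10}


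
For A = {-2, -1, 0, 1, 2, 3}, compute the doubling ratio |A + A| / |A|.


|A| = 6.
Compute A + A by enumerating all 36 pairs.
A + A = {-4, -3, -2, -1, 0, 1, 2, 3, 4, 5, 6}, so |A + A| = 11.
K = |A + A| / |A| = 11/6 (already in lowest terms) ≈ 1.8333.
Reference: AP of size 6 gives K = 11/6 ≈ 1.8333; a fully generic set of size 6 gives K ≈ 3.5000.

|A| = 6, |A + A| = 11, K = 11/6.


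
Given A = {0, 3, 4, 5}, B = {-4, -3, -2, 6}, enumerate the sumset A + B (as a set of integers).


A + B = {a + b : a ∈ A, b ∈ B}.
Enumerate all |A|·|B| = 4·4 = 16 pairs (a, b) and collect distinct sums.
a = 0: 0+-4=-4, 0+-3=-3, 0+-2=-2, 0+6=6
a = 3: 3+-4=-1, 3+-3=0, 3+-2=1, 3+6=9
a = 4: 4+-4=0, 4+-3=1, 4+-2=2, 4+6=10
a = 5: 5+-4=1, 5+-3=2, 5+-2=3, 5+6=11
Collecting distinct sums: A + B = {-4, -3, -2, -1, 0, 1, 2, 3, 6, 9, 10, 11}
|A + B| = 12

A + B = {-4, -3, -2, -1, 0, 1, 2, 3, 6, 9, 10, 11}


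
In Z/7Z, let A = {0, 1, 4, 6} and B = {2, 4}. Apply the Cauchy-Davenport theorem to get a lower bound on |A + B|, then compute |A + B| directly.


Cauchy-Davenport: |A + B| ≥ min(p, |A| + |B| - 1) for A, B nonempty in Z/pZ.
|A| = 4, |B| = 2, p = 7.
CD lower bound = min(7, 4 + 2 - 1) = min(7, 5) = 5.
Compute A + B mod 7 directly:
a = 0: 0+2=2, 0+4=4
a = 1: 1+2=3, 1+4=5
a = 4: 4+2=6, 4+4=1
a = 6: 6+2=1, 6+4=3
A + B = {1, 2, 3, 4, 5, 6}, so |A + B| = 6.
Verify: 6 ≥ 5? Yes ✓.

CD lower bound = 5, actual |A + B| = 6.


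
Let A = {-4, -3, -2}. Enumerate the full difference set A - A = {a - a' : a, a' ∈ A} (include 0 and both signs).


A - A = {a - a' : a, a' ∈ A}.
Compute a - a' for each ordered pair (a, a'):
a = -4: -4--4=0, -4--3=-1, -4--2=-2
a = -3: -3--4=1, -3--3=0, -3--2=-1
a = -2: -2--4=2, -2--3=1, -2--2=0
Collecting distinct values (and noting 0 appears from a-a):
A - A = {-2, -1, 0, 1, 2}
|A - A| = 5

A - A = {-2, -1, 0, 1, 2}


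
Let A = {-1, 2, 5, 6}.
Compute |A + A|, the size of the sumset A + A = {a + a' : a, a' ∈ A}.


A + A = {a + a' : a, a' ∈ A}; |A| = 4.
General bounds: 2|A| - 1 ≤ |A + A| ≤ |A|(|A|+1)/2, i.e. 7 ≤ |A + A| ≤ 10.
Lower bound 2|A|-1 is attained iff A is an arithmetic progression.
Enumerate sums a + a' for a ≤ a' (symmetric, so this suffices):
a = -1: -1+-1=-2, -1+2=1, -1+5=4, -1+6=5
a = 2: 2+2=4, 2+5=7, 2+6=8
a = 5: 5+5=10, 5+6=11
a = 6: 6+6=12
Distinct sums: {-2, 1, 4, 5, 7, 8, 10, 11, 12}
|A + A| = 9

|A + A| = 9


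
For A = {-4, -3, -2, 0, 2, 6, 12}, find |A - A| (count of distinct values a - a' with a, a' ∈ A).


A - A = {a - a' : a, a' ∈ A}; |A| = 7.
Bounds: 2|A|-1 ≤ |A - A| ≤ |A|² - |A| + 1, i.e. 13 ≤ |A - A| ≤ 43.
Note: 0 ∈ A - A always (from a - a). The set is symmetric: if d ∈ A - A then -d ∈ A - A.
Enumerate nonzero differences d = a - a' with a > a' (then include -d):
Positive differences: {1, 2, 3, 4, 5, 6, 8, 9, 10, 12, 14, 15, 16}
Full difference set: {0} ∪ (positive diffs) ∪ (negative diffs).
|A - A| = 1 + 2·13 = 27 (matches direct enumeration: 27).

|A - A| = 27


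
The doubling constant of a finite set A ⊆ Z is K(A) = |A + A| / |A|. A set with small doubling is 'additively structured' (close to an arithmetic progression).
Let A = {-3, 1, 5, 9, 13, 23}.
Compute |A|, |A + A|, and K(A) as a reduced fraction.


|A| = 6.
Compute A + A by enumerating all 36 pairs.
A + A = {-6, -2, 2, 6, 10, 14, 18, 20, 22, 24, 26, 28, 32, 36, 46}, so |A + A| = 15.
K = |A + A| / |A| = 15/6 = 5/2 ≈ 2.5000.
Reference: AP of size 6 gives K = 11/6 ≈ 1.8333; a fully generic set of size 6 gives K ≈ 3.5000.

|A| = 6, |A + A| = 15, K = 15/6 = 5/2.


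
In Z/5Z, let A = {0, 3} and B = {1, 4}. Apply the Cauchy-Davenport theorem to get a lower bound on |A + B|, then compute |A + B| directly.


Cauchy-Davenport: |A + B| ≥ min(p, |A| + |B| - 1) for A, B nonempty in Z/pZ.
|A| = 2, |B| = 2, p = 5.
CD lower bound = min(5, 2 + 2 - 1) = min(5, 3) = 3.
Compute A + B mod 5 directly:
a = 0: 0+1=1, 0+4=4
a = 3: 3+1=4, 3+4=2
A + B = {1, 2, 4}, so |A + B| = 3.
Verify: 3 ≥ 3? Yes ✓.

CD lower bound = 3, actual |A + B| = 3.


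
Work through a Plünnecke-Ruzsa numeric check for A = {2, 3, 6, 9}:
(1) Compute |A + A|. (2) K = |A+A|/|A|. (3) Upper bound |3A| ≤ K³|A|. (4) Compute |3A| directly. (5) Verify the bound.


|A| = 4.
Step 1: Compute A + A by enumerating all 16 pairs.
A + A = {4, 5, 6, 8, 9, 11, 12, 15, 18}, so |A + A| = 9.
Step 2: Doubling constant K = |A + A|/|A| = 9/4 = 9/4 ≈ 2.2500.
Step 3: Plünnecke-Ruzsa gives |3A| ≤ K³·|A| = (2.2500)³ · 4 ≈ 45.5625.
Step 4: Compute 3A = A + A + A directly by enumerating all triples (a,b,c) ∈ A³; |3A| = 16.
Step 5: Check 16 ≤ 45.5625? Yes ✓.

K = 9/4, Plünnecke-Ruzsa bound K³|A| ≈ 45.5625, |3A| = 16, inequality holds.


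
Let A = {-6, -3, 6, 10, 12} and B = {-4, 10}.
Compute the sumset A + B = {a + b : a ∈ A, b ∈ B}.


A + B = {a + b : a ∈ A, b ∈ B}.
Enumerate all |A|·|B| = 5·2 = 10 pairs (a, b) and collect distinct sums.
a = -6: -6+-4=-10, -6+10=4
a = -3: -3+-4=-7, -3+10=7
a = 6: 6+-4=2, 6+10=16
a = 10: 10+-4=6, 10+10=20
a = 12: 12+-4=8, 12+10=22
Collecting distinct sums: A + B = {-10, -7, 2, 4, 6, 7, 8, 16, 20, 22}
|A + B| = 10

A + B = {-10, -7, 2, 4, 6, 7, 8, 16, 20, 22}


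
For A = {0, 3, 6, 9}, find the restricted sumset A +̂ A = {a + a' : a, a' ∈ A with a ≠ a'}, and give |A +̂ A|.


Restricted sumset: A +̂ A = {a + a' : a ∈ A, a' ∈ A, a ≠ a'}.
Equivalently, take A + A and drop any sum 2a that is achievable ONLY as a + a for a ∈ A (i.e. sums representable only with equal summands).
Enumerate pairs (a, a') with a < a' (symmetric, so each unordered pair gives one sum; this covers all a ≠ a'):
  0 + 3 = 3
  0 + 6 = 6
  0 + 9 = 9
  3 + 6 = 9
  3 + 9 = 12
  6 + 9 = 15
Collected distinct sums: {3, 6, 9, 12, 15}
|A +̂ A| = 5
(Reference bound: |A +̂ A| ≥ 2|A| - 3 for |A| ≥ 2, with |A| = 4 giving ≥ 5.)

|A +̂ A| = 5


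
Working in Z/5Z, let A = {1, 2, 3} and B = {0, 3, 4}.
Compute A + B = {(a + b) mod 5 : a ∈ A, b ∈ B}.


Work in Z/5Z: reduce every sum a + b modulo 5.
Enumerate all 9 pairs:
a = 1: 1+0=1, 1+3=4, 1+4=0
a = 2: 2+0=2, 2+3=0, 2+4=1
a = 3: 3+0=3, 3+3=1, 3+4=2
Distinct residues collected: {0, 1, 2, 3, 4}
|A + B| = 5 (out of 5 total residues).

A + B = {0, 1, 2, 3, 4}


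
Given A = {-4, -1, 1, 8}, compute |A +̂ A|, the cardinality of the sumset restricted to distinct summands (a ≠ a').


Restricted sumset: A +̂ A = {a + a' : a ∈ A, a' ∈ A, a ≠ a'}.
Equivalently, take A + A and drop any sum 2a that is achievable ONLY as a + a for a ∈ A (i.e. sums representable only with equal summands).
Enumerate pairs (a, a') with a < a' (symmetric, so each unordered pair gives one sum; this covers all a ≠ a'):
  -4 + -1 = -5
  -4 + 1 = -3
  -4 + 8 = 4
  -1 + 1 = 0
  -1 + 8 = 7
  1 + 8 = 9
Collected distinct sums: {-5, -3, 0, 4, 7, 9}
|A +̂ A| = 6
(Reference bound: |A +̂ A| ≥ 2|A| - 3 for |A| ≥ 2, with |A| = 4 giving ≥ 5.)

|A +̂ A| = 6


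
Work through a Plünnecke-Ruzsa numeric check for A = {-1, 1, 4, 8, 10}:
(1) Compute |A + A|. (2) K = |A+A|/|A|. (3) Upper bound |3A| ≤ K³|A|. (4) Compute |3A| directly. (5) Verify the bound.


|A| = 5.
Step 1: Compute A + A by enumerating all 25 pairs.
A + A = {-2, 0, 2, 3, 5, 7, 8, 9, 11, 12, 14, 16, 18, 20}, so |A + A| = 14.
Step 2: Doubling constant K = |A + A|/|A| = 14/5 = 14/5 ≈ 2.8000.
Step 3: Plünnecke-Ruzsa gives |3A| ≤ K³·|A| = (2.8000)³ · 5 ≈ 109.7600.
Step 4: Compute 3A = A + A + A directly by enumerating all triples (a,b,c) ∈ A³; |3A| = 26.
Step 5: Check 26 ≤ 109.7600? Yes ✓.

K = 14/5, Plünnecke-Ruzsa bound K³|A| ≈ 109.7600, |3A| = 26, inequality holds.


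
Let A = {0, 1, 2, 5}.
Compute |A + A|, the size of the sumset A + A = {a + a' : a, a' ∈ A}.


A + A = {a + a' : a, a' ∈ A}; |A| = 4.
General bounds: 2|A| - 1 ≤ |A + A| ≤ |A|(|A|+1)/2, i.e. 7 ≤ |A + A| ≤ 10.
Lower bound 2|A|-1 is attained iff A is an arithmetic progression.
Enumerate sums a + a' for a ≤ a' (symmetric, so this suffices):
a = 0: 0+0=0, 0+1=1, 0+2=2, 0+5=5
a = 1: 1+1=2, 1+2=3, 1+5=6
a = 2: 2+2=4, 2+5=7
a = 5: 5+5=10
Distinct sums: {0, 1, 2, 3, 4, 5, 6, 7, 10}
|A + A| = 9

|A + A| = 9


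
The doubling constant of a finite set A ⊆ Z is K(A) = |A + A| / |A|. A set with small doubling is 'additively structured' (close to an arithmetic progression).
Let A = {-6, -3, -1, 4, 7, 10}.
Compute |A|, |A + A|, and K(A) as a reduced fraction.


|A| = 6.
Compute A + A by enumerating all 36 pairs.
A + A = {-12, -9, -7, -6, -4, -2, 1, 3, 4, 6, 7, 8, 9, 11, 14, 17, 20}, so |A + A| = 17.
K = |A + A| / |A| = 17/6 (already in lowest terms) ≈ 2.8333.
Reference: AP of size 6 gives K = 11/6 ≈ 1.8333; a fully generic set of size 6 gives K ≈ 3.5000.

|A| = 6, |A + A| = 17, K = 17/6.


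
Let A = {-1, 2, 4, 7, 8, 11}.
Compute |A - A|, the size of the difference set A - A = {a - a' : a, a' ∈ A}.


A - A = {a - a' : a, a' ∈ A}; |A| = 6.
Bounds: 2|A|-1 ≤ |A - A| ≤ |A|² - |A| + 1, i.e. 11 ≤ |A - A| ≤ 31.
Note: 0 ∈ A - A always (from a - a). The set is symmetric: if d ∈ A - A then -d ∈ A - A.
Enumerate nonzero differences d = a - a' with a > a' (then include -d):
Positive differences: {1, 2, 3, 4, 5, 6, 7, 8, 9, 12}
Full difference set: {0} ∪ (positive diffs) ∪ (negative diffs).
|A - A| = 1 + 2·10 = 21 (matches direct enumeration: 21).

|A - A| = 21


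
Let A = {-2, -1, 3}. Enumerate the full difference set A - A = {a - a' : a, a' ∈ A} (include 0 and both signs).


A - A = {a - a' : a, a' ∈ A}.
Compute a - a' for each ordered pair (a, a'):
a = -2: -2--2=0, -2--1=-1, -2-3=-5
a = -1: -1--2=1, -1--1=0, -1-3=-4
a = 3: 3--2=5, 3--1=4, 3-3=0
Collecting distinct values (and noting 0 appears from a-a):
A - A = {-5, -4, -1, 0, 1, 4, 5}
|A - A| = 7

A - A = {-5, -4, -1, 0, 1, 4, 5}


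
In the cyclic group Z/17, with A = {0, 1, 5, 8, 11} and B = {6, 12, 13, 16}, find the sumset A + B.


Work in Z/17Z: reduce every sum a + b modulo 17.
Enumerate all 20 pairs:
a = 0: 0+6=6, 0+12=12, 0+13=13, 0+16=16
a = 1: 1+6=7, 1+12=13, 1+13=14, 1+16=0
a = 5: 5+6=11, 5+12=0, 5+13=1, 5+16=4
a = 8: 8+6=14, 8+12=3, 8+13=4, 8+16=7
a = 11: 11+6=0, 11+12=6, 11+13=7, 11+16=10
Distinct residues collected: {0, 1, 3, 4, 6, 7, 10, 11, 12, 13, 14, 16}
|A + B| = 12 (out of 17 total residues).

A + B = {0, 1, 3, 4, 6, 7, 10, 11, 12, 13, 14, 16}


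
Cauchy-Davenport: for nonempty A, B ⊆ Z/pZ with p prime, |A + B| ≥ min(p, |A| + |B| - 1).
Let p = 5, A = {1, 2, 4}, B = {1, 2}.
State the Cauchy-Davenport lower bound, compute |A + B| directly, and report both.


Cauchy-Davenport: |A + B| ≥ min(p, |A| + |B| - 1) for A, B nonempty in Z/pZ.
|A| = 3, |B| = 2, p = 5.
CD lower bound = min(5, 3 + 2 - 1) = min(5, 4) = 4.
Compute A + B mod 5 directly:
a = 1: 1+1=2, 1+2=3
a = 2: 2+1=3, 2+2=4
a = 4: 4+1=0, 4+2=1
A + B = {0, 1, 2, 3, 4}, so |A + B| = 5.
Verify: 5 ≥ 4? Yes ✓.

CD lower bound = 4, actual |A + B| = 5.


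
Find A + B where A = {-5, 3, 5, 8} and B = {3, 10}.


A + B = {a + b : a ∈ A, b ∈ B}.
Enumerate all |A|·|B| = 4·2 = 8 pairs (a, b) and collect distinct sums.
a = -5: -5+3=-2, -5+10=5
a = 3: 3+3=6, 3+10=13
a = 5: 5+3=8, 5+10=15
a = 8: 8+3=11, 8+10=18
Collecting distinct sums: A + B = {-2, 5, 6, 8, 11, 13, 15, 18}
|A + B| = 8

A + B = {-2, 5, 6, 8, 11, 13, 15, 18}


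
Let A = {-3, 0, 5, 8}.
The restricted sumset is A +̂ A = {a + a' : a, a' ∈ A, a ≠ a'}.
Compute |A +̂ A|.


Restricted sumset: A +̂ A = {a + a' : a ∈ A, a' ∈ A, a ≠ a'}.
Equivalently, take A + A and drop any sum 2a that is achievable ONLY as a + a for a ∈ A (i.e. sums representable only with equal summands).
Enumerate pairs (a, a') with a < a' (symmetric, so each unordered pair gives one sum; this covers all a ≠ a'):
  -3 + 0 = -3
  -3 + 5 = 2
  -3 + 8 = 5
  0 + 5 = 5
  0 + 8 = 8
  5 + 8 = 13
Collected distinct sums: {-3, 2, 5, 8, 13}
|A +̂ A| = 5
(Reference bound: |A +̂ A| ≥ 2|A| - 3 for |A| ≥ 2, with |A| = 4 giving ≥ 5.)

|A +̂ A| = 5


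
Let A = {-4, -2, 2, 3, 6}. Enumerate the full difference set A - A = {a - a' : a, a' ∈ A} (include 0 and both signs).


A - A = {a - a' : a, a' ∈ A}.
Compute a - a' for each ordered pair (a, a'):
a = -4: -4--4=0, -4--2=-2, -4-2=-6, -4-3=-7, -4-6=-10
a = -2: -2--4=2, -2--2=0, -2-2=-4, -2-3=-5, -2-6=-8
a = 2: 2--4=6, 2--2=4, 2-2=0, 2-3=-1, 2-6=-4
a = 3: 3--4=7, 3--2=5, 3-2=1, 3-3=0, 3-6=-3
a = 6: 6--4=10, 6--2=8, 6-2=4, 6-3=3, 6-6=0
Collecting distinct values (and noting 0 appears from a-a):
A - A = {-10, -8, -7, -6, -5, -4, -3, -2, -1, 0, 1, 2, 3, 4, 5, 6, 7, 8, 10}
|A - A| = 19

A - A = {-10, -8, -7, -6, -5, -4, -3, -2, -1, 0, 1, 2, 3, 4, 5, 6, 7, 8, 10}
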